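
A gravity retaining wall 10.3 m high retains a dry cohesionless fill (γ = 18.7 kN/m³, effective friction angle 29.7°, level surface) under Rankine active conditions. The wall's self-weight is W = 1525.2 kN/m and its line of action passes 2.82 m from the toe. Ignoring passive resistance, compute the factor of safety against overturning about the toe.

K_a = tan²(45° − 29.7°/2) = 0.3374.
P_a = ½K_aγH² = 0.5×0.3374×18.7×10.3² = 334.7 kN/m, acting at H/3 = 3.433 m above the base.
Overturning moment M_o = P_a × H/3 = 334.7 × 3.433 = 1149.
Resisting moment M_r = W × 2.82 = 1525.2 × 2.82 = 4301.
FS_overturning = M_r/M_o = 4301/1149 = 3.743.

3.74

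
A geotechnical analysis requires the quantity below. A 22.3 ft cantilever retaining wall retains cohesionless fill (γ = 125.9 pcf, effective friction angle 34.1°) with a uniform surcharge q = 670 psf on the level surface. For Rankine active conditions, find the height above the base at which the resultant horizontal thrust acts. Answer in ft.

8.63 ft

K_a = 0.2815.
Triangular part P₁ = ½K_aγH² = 8813 at H/3 = 7.433 ft; rectangular part P₂ = K_a q H = 4206 at H/2 = 11.15 ft.
ȳ = (P₁·7.433 + P₂·11.15)/(P₁+P₂) = 8.634 ft.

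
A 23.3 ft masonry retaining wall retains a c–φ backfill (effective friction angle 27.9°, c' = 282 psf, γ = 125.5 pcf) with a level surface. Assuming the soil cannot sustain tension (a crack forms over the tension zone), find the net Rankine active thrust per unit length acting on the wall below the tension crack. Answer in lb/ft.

5700 lb/ft

K_a = 0.3625; √K_a = 0.6020.
Tension-crack depth z_c = 2c/(γ√K_a) = 2×282/(125.5×0.6020) = 7.465 ft.
σ_a at base = K_a γ H − 2c√K_a = 0.3625×125.5×23.3 − 2×282×0.6020 = 720.3 psf.
P_a = ½ × 720.3 × (H − z_c) = 0.5×720.3×15.84 = 5703 lb/ft.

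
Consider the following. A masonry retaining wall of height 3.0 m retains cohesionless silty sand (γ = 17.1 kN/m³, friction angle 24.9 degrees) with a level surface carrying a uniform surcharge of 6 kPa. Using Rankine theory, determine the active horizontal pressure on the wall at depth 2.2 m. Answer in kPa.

K_a = (1 − sin φ)/(1 + sin φ) = 0.4074.
σ_v = γz + q = 17.1 × 2.2 + 6 = 43.62 kPa.
σ_h = K_a σ_v = 0.4074 × 43.62 = 17.77 kPa.

17.8 kPa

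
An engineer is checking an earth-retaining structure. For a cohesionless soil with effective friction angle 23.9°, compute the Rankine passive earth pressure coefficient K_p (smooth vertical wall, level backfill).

2.36

K_p = (1 + sin φ)/(1 − sin φ) = tan²(45° + 23.9°/2) = 2.362.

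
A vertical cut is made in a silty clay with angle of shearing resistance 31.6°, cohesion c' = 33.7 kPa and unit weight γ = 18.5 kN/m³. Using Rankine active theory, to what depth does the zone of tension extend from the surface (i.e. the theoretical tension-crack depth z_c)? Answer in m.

6.52 m

K_a = tan²(45° − 31.6°/2) = 0.3123; √K_a = 0.5589.
The active pressure is zero where K_a γ z = 2c√K_a, so z_c = 2c/(γ√K_a) = 2×33.7/(18.5×0.5589) = 6.519 m.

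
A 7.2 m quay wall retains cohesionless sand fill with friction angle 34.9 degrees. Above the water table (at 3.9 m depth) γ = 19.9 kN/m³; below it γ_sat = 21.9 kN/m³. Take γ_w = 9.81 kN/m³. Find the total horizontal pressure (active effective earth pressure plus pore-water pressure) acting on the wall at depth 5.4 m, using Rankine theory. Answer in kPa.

40.8 kPa

K_a = (1 − sin φ)/(1 + sin φ) = 0.2721.
γ' = 21.9 − 9.81 = 12.09 kN/m³.
Effective vertical stress at 5.4 m: σ'_v = 19.9×3.9 + 12.09×1.50 = 95.75 kPa.
σ'_h = K_a σ'_v = 0.2721 × 95.75 = 26.06 kPa; u = γ_w × 1.50 = 14.72 kPa.
Total σ_h = 26.06 + 14.72 = 40.77 kPa.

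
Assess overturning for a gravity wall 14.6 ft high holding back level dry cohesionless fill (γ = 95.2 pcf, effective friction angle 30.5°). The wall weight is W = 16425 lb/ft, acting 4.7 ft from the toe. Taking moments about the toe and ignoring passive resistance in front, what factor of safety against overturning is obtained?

K_a = tan²(45° − 30.5°/2) = 0.3267.
P_a = ½K_aγH² = 0.5×0.3267×95.2×14.6² = 3314 lb/ft, acting at H/3 = 4.867 ft above the base.
Overturning moment M_o = P_a × H/3 = 3314 × 4.867 = 16130.
Resisting moment M_r = W × 4.7 = 16425 × 4.7 = 77200.
FS_overturning = M_r/M_o = 77200/16130 = 4.786.

4.79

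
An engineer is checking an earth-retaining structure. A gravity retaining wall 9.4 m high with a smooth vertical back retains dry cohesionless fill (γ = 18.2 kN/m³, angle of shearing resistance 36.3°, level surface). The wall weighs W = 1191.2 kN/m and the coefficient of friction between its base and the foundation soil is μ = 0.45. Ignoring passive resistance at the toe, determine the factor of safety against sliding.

K_a = tan²(45° − 36.3°/2) = 0.2563.
P_a = ½K_aγH² = 0.5×0.2563×18.2×9.4² = 206.1 kN/m, acting at H/3 = 3.133 m above the base.
FS_sliding = μW / P_a = 0.45×1191.2 / 206.1 = 2.601.

2.60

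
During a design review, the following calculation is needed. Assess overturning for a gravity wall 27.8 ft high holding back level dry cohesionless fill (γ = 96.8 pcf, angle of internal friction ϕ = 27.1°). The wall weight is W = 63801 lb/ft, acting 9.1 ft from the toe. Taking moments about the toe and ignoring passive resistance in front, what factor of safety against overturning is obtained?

4.48

K_a = tan²(45° − 27.1°/2) = 0.3741.
P_a = ½K_aγH² = 0.5×0.3741×96.8×27.8² = 13990 lb/ft, acting at H/3 = 9.267 ft above the base.
Overturning moment M_o = P_a × H/3 = 13990 × 9.267 = 129700.
Resisting moment M_r = W × 9.1 = 63801 × 9.1 = 580600.
FS_overturning = M_r/M_o = 580600/129700 = 4.478.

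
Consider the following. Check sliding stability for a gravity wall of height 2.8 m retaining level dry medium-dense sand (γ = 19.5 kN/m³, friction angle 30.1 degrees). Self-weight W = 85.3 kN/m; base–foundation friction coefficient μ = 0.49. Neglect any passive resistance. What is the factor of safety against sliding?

1.65

K_a = tan²(45° − 30.1°/2) = 0.3320.
P_a = ½K_aγH² = 0.5×0.3320×19.5×2.8² = 25.38 kN/m, acting at H/3 = 0.9333 m above the base.
FS_sliding = μW / P_a = 0.49×85.3 / 25.38 = 1.647.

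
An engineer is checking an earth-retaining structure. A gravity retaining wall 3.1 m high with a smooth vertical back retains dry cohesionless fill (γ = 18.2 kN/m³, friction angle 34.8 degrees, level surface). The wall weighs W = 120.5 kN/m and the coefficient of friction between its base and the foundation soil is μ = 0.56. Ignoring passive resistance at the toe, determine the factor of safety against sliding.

K_a = tan²(45° − 34.8°/2) = 0.2733.
P_a = ½K_aγH² = 0.5×0.2733×18.2×3.1² = 23.90 kN/m, acting at H/3 = 1.033 m above the base.
FS_sliding = μW / P_a = 0.56×120.5 / 23.90 = 2.823.

2.82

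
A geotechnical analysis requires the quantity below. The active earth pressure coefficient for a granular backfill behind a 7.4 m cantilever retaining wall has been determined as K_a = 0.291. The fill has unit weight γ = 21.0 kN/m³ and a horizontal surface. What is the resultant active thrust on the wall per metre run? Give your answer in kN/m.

P = ½ K_a γ H² = 0.5 × 0.291 × 21.0 × 7.4² = 167.3 kN/m.

167 kN/m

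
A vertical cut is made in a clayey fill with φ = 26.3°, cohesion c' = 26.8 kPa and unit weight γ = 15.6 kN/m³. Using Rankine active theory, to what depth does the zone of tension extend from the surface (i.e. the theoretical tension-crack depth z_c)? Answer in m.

K_a = tan²(45° − 26.3°/2) = 0.3859; √K_a = 0.6212.
The active pressure is zero where K_a γ z = 2c√K_a, so z_c = 2c/(γ√K_a) = 2×26.8/(15.6×0.6212) = 5.531 m.

5.53 m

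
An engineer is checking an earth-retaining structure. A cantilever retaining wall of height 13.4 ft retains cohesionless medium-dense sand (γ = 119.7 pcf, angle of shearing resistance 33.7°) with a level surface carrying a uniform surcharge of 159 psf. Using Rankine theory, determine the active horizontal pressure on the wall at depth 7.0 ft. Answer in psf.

K_a = (1 − sin φ)/(1 + sin φ) = 0.2863.
σ_v = γz + q = 119.7 × 7.0 + 159 = 996.9 psf.
σ_h = K_a σ_v = 0.2863 × 996.9 = 285.4 psf.

285 psf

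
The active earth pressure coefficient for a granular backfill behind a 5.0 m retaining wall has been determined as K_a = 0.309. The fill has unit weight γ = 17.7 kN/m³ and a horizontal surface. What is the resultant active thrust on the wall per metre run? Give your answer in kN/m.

P = ½ K_a γ H² = 0.5 × 0.309 × 17.7 × 5.0² = 68.37 kN/m.

68.4 kN/m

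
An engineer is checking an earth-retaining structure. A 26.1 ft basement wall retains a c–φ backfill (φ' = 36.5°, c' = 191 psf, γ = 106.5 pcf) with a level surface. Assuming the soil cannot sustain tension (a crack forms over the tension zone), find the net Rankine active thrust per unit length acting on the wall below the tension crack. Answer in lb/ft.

K_a = 0.2541; √K_a = 0.5040.
Tension-crack depth z_c = 2c/(γ√K_a) = 2×191/(106.5×0.5040) = 7.116 ft.
σ_a at base = K_a γ H − 2c√K_a = 0.2541×106.5×26.1 − 2×191×0.5040 = 513.6 psf.
P_a = ½ × 513.6 × (H − z_c) = 0.5×513.6×18.98 = 4875 lb/ft.

4880 lb/ft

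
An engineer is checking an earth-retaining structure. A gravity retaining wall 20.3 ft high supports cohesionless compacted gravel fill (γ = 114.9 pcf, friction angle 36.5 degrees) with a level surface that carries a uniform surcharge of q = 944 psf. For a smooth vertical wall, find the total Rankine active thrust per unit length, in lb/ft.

K_a = tan²(45° − φ/2) = 0.2541.
Soil triangle: ½ K_a γ H² = 0.5×0.2541×114.9×20.3² = 6015 lb/ft.
Surcharge rectangle: K_a q H = 0.2541×944×20.3 = 4869 lb/ft.
Total = 6015 + 4869 = 10880 lb/ft.

10900 lb/ft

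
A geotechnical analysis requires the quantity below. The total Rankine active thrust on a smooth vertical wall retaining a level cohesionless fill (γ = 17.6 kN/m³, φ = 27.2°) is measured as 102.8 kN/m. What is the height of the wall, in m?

5.60 m

K_a = 0.3726. P_a = ½ K_a γ H² ⇒ H = √(2P_a/(K_a γ)).
H = √(2×102.8/(0.3726×17.6)) = 5.599 m.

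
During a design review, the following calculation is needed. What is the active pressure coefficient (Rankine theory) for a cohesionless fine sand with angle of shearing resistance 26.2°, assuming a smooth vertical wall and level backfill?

0.387

K_a = (1 − sin φ)/(1 + sin φ) = (1 − sin 26.2°)/(1 + sin 26.2°) = 0.3874.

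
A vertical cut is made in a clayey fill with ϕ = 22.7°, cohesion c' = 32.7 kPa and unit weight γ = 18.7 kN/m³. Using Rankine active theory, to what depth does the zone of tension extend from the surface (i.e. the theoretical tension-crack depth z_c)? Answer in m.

5.25 m

K_a = tan²(45° − 22.7°/2) = 0.4431; √K_a = 0.6657.
The active pressure is zero where K_a γ z = 2c√K_a, so z_c = 2c/(γ√K_a) = 2×32.7/(18.7×0.6657) = 5.254 m.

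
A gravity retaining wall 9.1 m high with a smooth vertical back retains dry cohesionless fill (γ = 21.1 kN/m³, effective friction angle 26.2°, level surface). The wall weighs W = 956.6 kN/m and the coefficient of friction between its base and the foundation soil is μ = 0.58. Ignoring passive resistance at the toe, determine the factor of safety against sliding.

K_a = tan²(45° − 26.2°/2) = 0.3874.
P_a = ½K_aγH² = 0.5×0.3874×21.1×9.1² = 338.5 kN/m, acting at H/3 = 3.033 m above the base.
FS_sliding = μW / P_a = 0.58×956.6 / 338.5 = 1.639.

1.64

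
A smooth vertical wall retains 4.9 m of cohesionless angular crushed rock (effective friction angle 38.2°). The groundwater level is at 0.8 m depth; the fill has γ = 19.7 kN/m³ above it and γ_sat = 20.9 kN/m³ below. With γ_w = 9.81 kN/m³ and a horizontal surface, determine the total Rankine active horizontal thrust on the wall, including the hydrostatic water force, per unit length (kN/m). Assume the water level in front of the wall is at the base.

121 kN/m

K_a = tan²(45° − φ/2) = 0.2358.
γ' = 20.9 − 9.81 = 11.09 kN/m³. Depth below WT = 4.1 m.
σ'_h at WT = K_a γ d_w = 3.716 kPa; at base = 3.716 + K_a γ' × 4.1 = 14.44 kPa.
P₁ (0–0.8 m) = ½×3.716×0.8 = 1.486. P₂ (0.8–4.9 m) = ½(3.716+14.44)×4.1 = 37.21.
P_w = ½ γ_w h₂² = 0.5×9.81×4.1² = 82.45. Total = 1.486+37.21+82.45 = 121.2 kN/m.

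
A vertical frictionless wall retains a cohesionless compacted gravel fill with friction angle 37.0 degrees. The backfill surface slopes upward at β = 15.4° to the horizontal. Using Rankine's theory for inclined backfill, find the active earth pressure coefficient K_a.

0.272

K_a = cos β · (cos β − √(cos²β − cos²φ)) / (cos β + √(cos²β − cos²φ)).
cos β = 0.9641, cos φ = 0.7986, √(cos²β − cos²φ) = 0.5401.
K_a = 0.9641 × (0.9641 − 0.5401)/(0.9641 + 0.5401) = 0.2718.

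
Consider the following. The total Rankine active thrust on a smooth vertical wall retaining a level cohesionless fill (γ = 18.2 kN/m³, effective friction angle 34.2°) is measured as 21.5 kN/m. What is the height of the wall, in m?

2.90 m

K_a = 0.2803. P_a = ½ K_a γ H² ⇒ H = √(2P_a/(K_a γ)).
H = √(2×21.5/(0.2803×18.2)) = 2.903 m.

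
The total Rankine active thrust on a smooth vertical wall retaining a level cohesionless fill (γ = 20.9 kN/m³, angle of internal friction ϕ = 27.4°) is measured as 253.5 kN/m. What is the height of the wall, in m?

8.10 m

K_a = 0.3697. P_a = ½ K_a γ H² ⇒ H = √(2P_a/(K_a γ)).
H = √(2×253.5/(0.3697×20.9)) = 8.101 m.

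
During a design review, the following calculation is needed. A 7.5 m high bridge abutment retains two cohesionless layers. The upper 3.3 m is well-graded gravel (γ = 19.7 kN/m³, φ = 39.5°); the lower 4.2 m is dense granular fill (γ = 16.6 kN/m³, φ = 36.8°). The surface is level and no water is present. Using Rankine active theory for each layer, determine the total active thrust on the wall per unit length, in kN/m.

K_a1 = tan²(45°−39.5°/2) = 0.2224; K_a2 = tan²(45°−36.8°/2) = 0.2508.
Layer 1: σ at base = K_a1 γ₁ h₁ = 14.46 kPa; P₁ = ½×14.46×3.3 = 23.86.
Layer 2: σ_v at top = γ₁h₁ = 65.01; σ_h top = K_a2×65.01 = 16.30; σ_h base = K_a2×(65.01+16.6×4.2) = 33.79.
P₂ = ½(16.30+33.79)×4.2 = 105.2. Total P_a = 23.86+105.2 = 129.0 kN/m.

129 kN/m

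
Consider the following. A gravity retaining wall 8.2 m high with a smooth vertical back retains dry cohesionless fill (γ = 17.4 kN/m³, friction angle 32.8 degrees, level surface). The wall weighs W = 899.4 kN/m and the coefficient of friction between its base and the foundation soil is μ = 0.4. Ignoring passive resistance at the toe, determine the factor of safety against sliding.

2.07

K_a = tan²(45° − 32.8°/2) = 0.2973.
P_a = ½K_aγH² = 0.5×0.2973×17.4×8.2² = 173.9 kN/m, acting at H/3 = 2.733 m above the base.
FS_sliding = μW / P_a = 0.4×899.4 / 173.9 = 2.069.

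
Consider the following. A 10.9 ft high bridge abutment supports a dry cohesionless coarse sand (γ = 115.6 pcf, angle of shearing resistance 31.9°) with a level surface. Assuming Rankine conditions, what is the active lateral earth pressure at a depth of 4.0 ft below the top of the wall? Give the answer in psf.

143 psf

K_a = (1 − sin φ)/(1 + sin φ) = 0.3085.
σ_h = K_a γ z = 0.3085 × 115.6 × 4.0 = 142.7 psf.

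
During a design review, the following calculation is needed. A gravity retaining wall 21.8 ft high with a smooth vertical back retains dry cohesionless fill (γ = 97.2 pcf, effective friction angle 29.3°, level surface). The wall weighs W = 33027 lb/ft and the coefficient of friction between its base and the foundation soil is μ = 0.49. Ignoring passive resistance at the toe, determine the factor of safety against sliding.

2.04

K_a = tan²(45° − 29.3°/2) = 0.3428.
P_a = ½K_aγH² = 0.5×0.3428×97.2×21.8² = 7918 lb/ft, acting at H/3 = 7.267 ft above the base.
FS_sliding = μW / P_a = 0.49×33027 / 7918 = 2.044.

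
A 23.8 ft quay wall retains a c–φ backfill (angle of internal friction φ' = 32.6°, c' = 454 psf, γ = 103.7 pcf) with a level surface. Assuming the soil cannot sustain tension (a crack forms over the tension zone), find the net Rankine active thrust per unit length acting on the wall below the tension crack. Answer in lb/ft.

947 lb/ft

K_a = 0.2997; √K_a = 0.5475.
Tension-crack depth z_c = 2c/(γ√K_a) = 2×454/(103.7×0.5475) = 15.99 ft.
σ_a at base = K_a γ H − 2c√K_a = 0.2997×103.7×23.8 − 2×454×0.5475 = 242.7 psf.
P_a = ½ × 242.7 × (H − z_c) = 0.5×242.7×7.807 = 947.2 lb/ft.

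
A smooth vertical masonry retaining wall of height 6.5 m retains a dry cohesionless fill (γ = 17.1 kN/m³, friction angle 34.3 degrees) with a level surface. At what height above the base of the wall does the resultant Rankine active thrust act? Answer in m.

2.17 m

K_a = 0.2792.
The pressure distribution is triangular, so the resultant acts at H/3 above the base = 6.5/3 = 2.167 m.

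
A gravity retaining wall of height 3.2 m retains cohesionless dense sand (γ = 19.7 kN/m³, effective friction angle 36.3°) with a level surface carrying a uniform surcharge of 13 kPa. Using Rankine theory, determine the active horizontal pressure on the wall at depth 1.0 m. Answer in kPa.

8.38 kPa

K_a = (1 − sin φ)/(1 + sin φ) = 0.2563.
σ_v = γz + q = 19.7 × 1.0 + 13 = 32.70 kPa.
σ_h = K_a σ_v = 0.2563 × 32.70 = 8.380 kPa.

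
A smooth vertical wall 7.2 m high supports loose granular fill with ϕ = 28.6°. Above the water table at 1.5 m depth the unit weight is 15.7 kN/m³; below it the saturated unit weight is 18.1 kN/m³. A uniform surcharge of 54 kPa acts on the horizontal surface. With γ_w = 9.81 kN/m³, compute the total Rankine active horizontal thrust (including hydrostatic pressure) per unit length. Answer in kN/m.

K_a = tan²(45° − φ/2) = 0.3525.
γ' = 18.1 − 9.81 = 8.290 kN/m³. h₂ = H − d_w = 5.7 m.
σ'_h: at surface K_a·q = 19.04; at WT K_a(q+γd_w) = 27.34; at base K_a(q+γd_w+γ'h₂) = 44.00 kPa.
P₁ = ½(19.04+27.34)×1.5 = 34.78; P₂ = ½(27.34+44.00)×5.7 = 203.3; P_w = ½γ_w h₂² = 159.4.
Total = 34.78+203.3+159.4 = 397.5 kN/m.

397 kN/m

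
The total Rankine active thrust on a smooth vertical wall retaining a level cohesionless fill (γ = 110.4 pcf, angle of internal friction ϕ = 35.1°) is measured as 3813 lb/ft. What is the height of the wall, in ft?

16.0 ft

K_a = 0.2698. P_a = ½ K_a γ H² ⇒ H = √(2P_a/(K_a γ)).
H = √(2×3813/(0.2698×110.4)) = 16.00 ft.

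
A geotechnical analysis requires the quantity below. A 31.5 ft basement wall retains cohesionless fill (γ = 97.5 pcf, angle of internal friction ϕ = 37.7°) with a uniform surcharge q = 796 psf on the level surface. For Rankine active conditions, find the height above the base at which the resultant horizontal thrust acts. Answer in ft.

12.3 ft

K_a = 0.2411.
Triangular part P₁ = ½K_aγH² = 11660 at H/3 = 10.50 ft; rectangular part P₂ = K_a q H = 6044 at H/2 = 15.75 ft.
ȳ = (P₁·10.50 + P₂·15.75)/(P₁+P₂) = 12.29 ft.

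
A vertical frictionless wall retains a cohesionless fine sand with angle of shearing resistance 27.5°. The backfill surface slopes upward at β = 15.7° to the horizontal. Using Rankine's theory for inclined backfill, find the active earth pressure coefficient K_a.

0.424

K_a = cos β · (cos β − √(cos²β − cos²φ)) / (cos β + √(cos²β − cos²φ)).
cos β = 0.9627, cos φ = 0.8870, √(cos²β − cos²φ) = 0.3741.
K_a = 0.9627 × (0.9627 − 0.3741)/(0.9627 + 0.3741) = 0.4238.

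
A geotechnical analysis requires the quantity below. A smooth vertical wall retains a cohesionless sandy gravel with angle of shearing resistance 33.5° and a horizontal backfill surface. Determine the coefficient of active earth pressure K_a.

0.289

K_a = tan²(45° − φ/2) = tan²(28.25°) = 0.2887.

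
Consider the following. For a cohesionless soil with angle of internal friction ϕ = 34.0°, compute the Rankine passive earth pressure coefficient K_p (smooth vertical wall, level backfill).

3.54

K_p = (1 + sin φ)/(1 − sin φ) = tan²(45° + 34.0°/2) = 3.537.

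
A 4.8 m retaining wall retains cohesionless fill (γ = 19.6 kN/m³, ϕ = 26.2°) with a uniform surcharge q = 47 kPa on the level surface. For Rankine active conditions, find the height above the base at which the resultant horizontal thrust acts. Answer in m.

2.00 m

K_a = 0.3874.
Triangular part P₁ = ½K_aγH² = 87.48 at H/3 = 1.600 m; rectangular part P₂ = K_a q H = 87.41 at H/2 = 2.400 m.
ȳ = (P₁·1.600 + P₂·2.400)/(P₁+P₂) = 2.000 m.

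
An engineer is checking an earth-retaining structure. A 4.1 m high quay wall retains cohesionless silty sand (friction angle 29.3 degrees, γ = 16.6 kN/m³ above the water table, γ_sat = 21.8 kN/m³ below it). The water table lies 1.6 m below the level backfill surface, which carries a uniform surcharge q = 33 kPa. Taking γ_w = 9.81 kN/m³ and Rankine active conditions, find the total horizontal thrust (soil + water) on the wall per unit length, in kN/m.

120 kN/m

K_a = tan²(45° − φ/2) = 0.3428.
γ' = 21.8 − 9.81 = 11.99 kN/m³. h₂ = H − d_w = 2.5 m.
σ'_h: at surface K_a·q = 11.31; at WT K_a(q+γd_w) = 20.42; at base K_a(q+γd_w+γ'h₂) = 30.70 kPa.
P₁ = ½(11.31+20.42)×1.6 = 25.39; P₂ = ½(20.42+30.70)×2.5 = 63.89; P_w = ½γ_w h₂² = 30.66.
Total = 25.39+63.89+30.66 = 119.9 kN/m.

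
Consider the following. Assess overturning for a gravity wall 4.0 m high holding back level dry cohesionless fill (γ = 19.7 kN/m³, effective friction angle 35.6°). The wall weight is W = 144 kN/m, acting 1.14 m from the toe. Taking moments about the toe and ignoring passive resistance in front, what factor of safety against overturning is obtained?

K_a = tan²(45° − 35.6°/2) = 0.2641.
P_a = ½K_aγH² = 0.5×0.2641×19.7×4.0² = 41.63 kN/m, acting at H/3 = 1.333 m above the base.
Overturning moment M_o = P_a × H/3 = 41.63 × 1.333 = 55.50.
Resisting moment M_r = W × 1.14 = 144 × 1.14 = 164.2.
FS_overturning = M_r/M_o = 164.2/55.50 = 2.958.

2.96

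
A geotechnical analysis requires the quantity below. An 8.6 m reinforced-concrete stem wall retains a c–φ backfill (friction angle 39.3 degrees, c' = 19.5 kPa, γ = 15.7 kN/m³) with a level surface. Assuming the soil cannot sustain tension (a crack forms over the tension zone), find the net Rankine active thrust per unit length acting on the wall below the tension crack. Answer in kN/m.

K_a = 0.2245; √K_a = 0.4738.
Tension-crack depth z_c = 2c/(γ√K_a) = 2×19.5/(15.7×0.4738) = 5.243 m.
σ_a at base = K_a γ H − 2c√K_a = 0.2245×15.7×8.6 − 2×19.5×0.4738 = 11.83 kPa.
P_a = ½ × 11.83 × (H − z_c) = 0.5×11.83×3.357 = 19.85 kN/m.

19.9 kN/m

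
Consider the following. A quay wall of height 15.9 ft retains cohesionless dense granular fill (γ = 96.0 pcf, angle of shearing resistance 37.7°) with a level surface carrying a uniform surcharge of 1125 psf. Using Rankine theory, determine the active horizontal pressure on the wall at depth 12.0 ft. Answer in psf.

K_a = (1 − sin φ)/(1 + sin φ) = 0.2411.
σ_v = γz + q = 96.0 × 12.0 + 1125 = 2277 psf.
σ_h = K_a σ_v = 0.2411 × 2277 = 548.9 psf.

549 psf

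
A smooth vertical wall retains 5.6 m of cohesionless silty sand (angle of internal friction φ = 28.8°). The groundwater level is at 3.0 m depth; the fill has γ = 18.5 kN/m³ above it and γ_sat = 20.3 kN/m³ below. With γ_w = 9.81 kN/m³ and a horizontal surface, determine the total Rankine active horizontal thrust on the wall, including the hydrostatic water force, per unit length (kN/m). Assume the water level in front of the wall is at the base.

125 kN/m

K_a = tan²(45° − φ/2) = 0.3498.
γ' = 20.3 − 9.81 = 10.49 kN/m³. Depth below WT = 2.6 m.
σ'_h at WT = K_a γ d_w = 19.41 kPa; at base = 19.41 + K_a γ' × 2.6 = 28.95 kPa.
P₁ (0–3.0 m) = ½×19.41×3.0 = 29.12. P₂ (3.0–5.6 m) = ½(19.41+28.95)×2.6 = 62.87.
P_w = ½ γ_w h₂² = 0.5×9.81×2.6² = 33.16. Total = 29.12+62.87+33.16 = 125.1 kN/m.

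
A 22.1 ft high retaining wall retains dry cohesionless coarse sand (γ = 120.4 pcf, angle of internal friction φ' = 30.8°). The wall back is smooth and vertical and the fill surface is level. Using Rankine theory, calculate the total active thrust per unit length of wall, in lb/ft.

9490 lb/ft

K_a = tan²(45° − φ/2) = 0.3227.
P_a = ½ K_a γ H² = 0.5 × 0.3227 × 120.4 × 22.1² = 9489 lb/ft.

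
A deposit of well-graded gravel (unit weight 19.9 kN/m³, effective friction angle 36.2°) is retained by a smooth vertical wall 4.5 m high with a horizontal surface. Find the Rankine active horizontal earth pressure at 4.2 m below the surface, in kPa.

21.5 kPa

K_a = (1 − sin φ)/(1 + sin φ) = 0.2574.
σ_h = K_a γ z = 0.2574 × 19.9 × 4.2 = 21.51 kPa.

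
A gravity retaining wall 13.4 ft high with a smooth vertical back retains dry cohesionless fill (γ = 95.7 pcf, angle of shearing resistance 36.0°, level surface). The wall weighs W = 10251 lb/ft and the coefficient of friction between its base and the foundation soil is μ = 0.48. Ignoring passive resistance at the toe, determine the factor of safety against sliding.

K_a = tan²(45° − 36.0°/2) = 0.2596.
P_a = ½K_aγH² = 0.5×0.2596×95.7×13.4² = 2231 lb/ft, acting at H/3 = 4.467 ft above the base.
FS_sliding = μW / P_a = 0.48×10251 / 2231 = 2.206.

2.21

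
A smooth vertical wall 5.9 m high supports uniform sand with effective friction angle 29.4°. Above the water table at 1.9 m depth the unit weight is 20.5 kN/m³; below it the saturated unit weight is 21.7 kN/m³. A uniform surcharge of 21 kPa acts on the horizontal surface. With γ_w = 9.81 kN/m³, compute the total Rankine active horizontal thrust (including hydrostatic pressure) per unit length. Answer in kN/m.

K_a = tan²(45° − φ/2) = 0.3415.
γ' = 21.7 − 9.81 = 11.89 kN/m³. h₂ = H − d_w = 4.0 m.
σ'_h: at surface K_a·q = 7.171; at WT K_a(q+γd_w) = 20.47; at base K_a(q+γd_w+γ'h₂) = 36.71 kPa.
P₁ = ½(7.171+20.47)×1.9 = 26.26; P₂ = ½(20.47+36.71)×4.0 = 114.4; P_w = ½γ_w h₂² = 78.48.
Total = 26.26+114.4+78.48 = 219.1 kN/m.

219 kN/m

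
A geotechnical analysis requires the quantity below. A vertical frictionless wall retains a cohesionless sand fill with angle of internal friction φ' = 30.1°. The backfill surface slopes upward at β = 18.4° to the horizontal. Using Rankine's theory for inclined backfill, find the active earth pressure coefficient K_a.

K_a = cos β · (cos β − √(cos²β − cos²φ)) / (cos β + √(cos²β − cos²φ)).
cos β = 0.9489, cos φ = 0.8652, √(cos²β − cos²φ) = 0.3897.
K_a = 0.9489 × (0.9489 − 0.3897)/(0.9489 + 0.3897) = 0.3964.

0.396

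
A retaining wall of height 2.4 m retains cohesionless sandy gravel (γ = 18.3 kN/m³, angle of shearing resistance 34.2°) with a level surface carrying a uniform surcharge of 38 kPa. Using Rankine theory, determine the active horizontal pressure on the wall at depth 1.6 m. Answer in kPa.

18.9 kPa

K_a = (1 − sin φ)/(1 + sin φ) = 0.2803.
σ_v = γz + q = 18.3 × 1.6 + 38 = 67.28 kPa.
σ_h = K_a σ_v = 0.2803 × 67.28 = 18.86 kPa.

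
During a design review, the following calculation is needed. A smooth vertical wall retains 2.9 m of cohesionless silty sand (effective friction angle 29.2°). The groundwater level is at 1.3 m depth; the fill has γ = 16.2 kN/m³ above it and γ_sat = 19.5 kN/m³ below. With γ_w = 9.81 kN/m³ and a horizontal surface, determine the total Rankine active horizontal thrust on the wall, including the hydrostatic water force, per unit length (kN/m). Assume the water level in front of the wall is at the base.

33.1 kN/m

K_a = tan²(45° − φ/2) = 0.3442.
γ' = 19.5 − 9.81 = 9.690 kN/m³. Depth below WT = 1.6 m.
σ'_h at WT = K_a γ d_w = 7.249 kPa; at base = 7.249 + K_a γ' × 1.6 = 12.59 kPa.
P₁ (0–1.3 m) = ½×7.249×1.3 = 4.712. P₂ (1.3–2.9 m) = ½(7.249+12.59)×1.6 = 15.87.
P_w = ½ γ_w h₂² = 0.5×9.81×1.6² = 12.56. Total = 4.712+15.87+12.56 = 33.14 kN/m.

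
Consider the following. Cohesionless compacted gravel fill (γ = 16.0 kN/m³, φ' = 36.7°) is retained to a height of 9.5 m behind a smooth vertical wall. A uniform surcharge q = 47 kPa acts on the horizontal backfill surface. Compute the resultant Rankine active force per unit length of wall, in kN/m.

294 kN/m

K_a = tan²(45° − φ/2) = 0.2519.
Soil triangle: ½ K_a γ H² = 0.5×0.2519×16.0×9.5² = 181.8 kN/m.
Surcharge rectangle: K_a q H = 0.2519×47×9.5 = 112.5 kN/m.
Total = 181.8 + 112.5 = 294.3 kN/m.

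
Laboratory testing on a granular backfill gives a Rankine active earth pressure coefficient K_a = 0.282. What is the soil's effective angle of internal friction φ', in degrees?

K_a = tan²(45° − φ/2) ⇒ 45° − φ/2 = arctan(√0.282) = 27.97°.
φ = 2(45° − 27.97°) = 34.06°.

34.1°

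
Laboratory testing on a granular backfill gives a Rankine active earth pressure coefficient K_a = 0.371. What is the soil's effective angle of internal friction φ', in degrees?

27.3°

K_a = tan²(45° − φ/2) ⇒ 45° − φ/2 = arctan(√0.371) = 31.35°.
φ = 2(45° − 31.35°) = 27.31°.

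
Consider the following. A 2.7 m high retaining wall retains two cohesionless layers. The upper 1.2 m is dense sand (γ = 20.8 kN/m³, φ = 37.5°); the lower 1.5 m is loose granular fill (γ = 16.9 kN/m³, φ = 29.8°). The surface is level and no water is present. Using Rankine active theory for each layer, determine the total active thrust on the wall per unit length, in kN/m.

K_a1 = tan²(45°−37.5°/2) = 0.2432; K_a2 = tan²(45°−29.8°/2) = 0.3360.
Layer 1: σ at base = K_a1 γ₁ h₁ = 6.070 kPa; P₁ = ½×6.070×1.2 = 3.642.
Layer 2: σ_v at top = γ₁h₁ = 24.96; σ_h top = K_a2×24.96 = 8.387; σ_h base = K_a2×(24.96+16.9×1.5) = 16.91.
P₂ = ½(8.387+16.91)×1.5 = 18.97. Total P_a = 3.642+18.97 = 22.61 kN/m.

22.6 kN/m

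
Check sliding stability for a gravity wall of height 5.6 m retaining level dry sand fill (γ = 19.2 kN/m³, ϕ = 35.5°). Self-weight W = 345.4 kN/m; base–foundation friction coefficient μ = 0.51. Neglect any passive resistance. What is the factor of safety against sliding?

K_a = tan²(45° − 35.5°/2) = 0.2653.
P_a = ½K_aγH² = 0.5×0.2653×19.2×5.6² = 79.86 kN/m, acting at H/3 = 1.867 m above the base.
FS_sliding = μW / P_a = 0.51×345.4 / 79.86 = 2.206.

2.21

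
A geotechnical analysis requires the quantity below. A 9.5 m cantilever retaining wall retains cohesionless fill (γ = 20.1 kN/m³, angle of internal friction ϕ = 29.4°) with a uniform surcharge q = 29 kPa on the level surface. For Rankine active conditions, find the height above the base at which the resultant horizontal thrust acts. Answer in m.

K_a = 0.3415.
Triangular part P₁ = ½K_aγH² = 309.7 at H/3 = 3.167 m; rectangular part P₂ = K_a q H = 94.07 at H/2 = 4.750 m.
ȳ = (P₁·3.167 + P₂·4.750)/(P₁+P₂) = 3.536 m.

3.54 m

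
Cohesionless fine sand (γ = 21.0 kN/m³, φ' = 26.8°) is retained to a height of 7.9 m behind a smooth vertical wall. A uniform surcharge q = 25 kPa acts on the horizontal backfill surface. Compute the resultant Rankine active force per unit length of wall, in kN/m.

323 kN/m

K_a = tan²(45° − φ/2) = 0.3785.
Soil triangle: ½ K_a γ H² = 0.5×0.3785×21.0×7.9² = 248.0 kN/m.
Surcharge rectangle: K_a q H = 0.3785×25×7.9 = 74.75 kN/m.
Total = 248.0 + 74.75 = 322.8 kN/m.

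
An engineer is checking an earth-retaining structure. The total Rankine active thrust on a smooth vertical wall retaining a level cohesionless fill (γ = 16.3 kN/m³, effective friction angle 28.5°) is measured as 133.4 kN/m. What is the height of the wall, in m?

K_a = 0.3540. P_a = ½ K_a γ H² ⇒ H = √(2P_a/(K_a γ)).
H = √(2×133.4/(0.3540×16.3)) = 6.800 m.

6.80 m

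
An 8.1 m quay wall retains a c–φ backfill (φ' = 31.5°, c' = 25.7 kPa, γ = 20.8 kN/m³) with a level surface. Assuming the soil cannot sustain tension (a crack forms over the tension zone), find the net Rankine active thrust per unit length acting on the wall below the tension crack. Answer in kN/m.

44.4 kN/m

K_a = 0.3136; √K_a = 0.5600.
Tension-crack depth z_c = 2c/(γ√K_a) = 2×25.7/(20.8×0.5600) = 4.413 m.
σ_a at base = K_a γ H − 2c√K_a = 0.3136×20.8×8.1 − 2×25.7×0.5600 = 24.06 kPa.
P_a = ½ × 24.06 × (H − z_c) = 0.5×24.06×3.687 = 44.35 kN/m.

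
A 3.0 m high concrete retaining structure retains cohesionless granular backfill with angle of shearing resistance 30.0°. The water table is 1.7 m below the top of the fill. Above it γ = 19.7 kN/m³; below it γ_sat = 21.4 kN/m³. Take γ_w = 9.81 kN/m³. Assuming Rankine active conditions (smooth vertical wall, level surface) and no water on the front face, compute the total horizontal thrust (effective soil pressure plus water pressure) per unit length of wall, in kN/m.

35.6 kN/m

K_a = tan²(45° − φ/2) = 0.3333.
γ' = 21.4 − 9.81 = 11.59 kN/m³. Depth below WT = 1.3 m.
σ'_h at WT = K_a γ d_w = 11.16 kPa; at base = 11.16 + K_a γ' × 1.3 = 16.19 kPa.
P₁ (0–1.7 m) = ½×11.16×1.7 = 9.489. P₂ (1.7–3.0 m) = ½(11.16+16.19)×1.3 = 17.78.
P_w = ½ γ_w h₂² = 0.5×9.81×1.3² = 8.289. Total = 9.489+17.78+8.289 = 35.56 kN/m.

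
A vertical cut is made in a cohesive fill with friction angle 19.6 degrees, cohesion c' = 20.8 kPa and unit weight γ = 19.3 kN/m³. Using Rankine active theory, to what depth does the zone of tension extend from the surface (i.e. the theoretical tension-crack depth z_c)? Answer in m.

K_a = tan²(45° − 19.6°/2) = 0.4976; √K_a = 0.7054.
The active pressure is zero where K_a γ z = 2c√K_a, so z_c = 2c/(γ√K_a) = 2×20.8/(19.3×0.7054) = 3.056 m.

3.06 m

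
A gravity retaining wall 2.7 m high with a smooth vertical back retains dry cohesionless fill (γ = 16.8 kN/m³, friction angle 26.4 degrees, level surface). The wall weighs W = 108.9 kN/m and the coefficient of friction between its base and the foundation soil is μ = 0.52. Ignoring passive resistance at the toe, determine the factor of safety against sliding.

2.41

K_a = tan²(45° − 26.4°/2) = 0.3844.
P_a = ½K_aγH² = 0.5×0.3844×16.8×2.7² = 23.54 kN/m, acting at H/3 = 0.9000 m above the base.
FS_sliding = μW / P_a = 0.52×108.9 / 23.54 = 2.405.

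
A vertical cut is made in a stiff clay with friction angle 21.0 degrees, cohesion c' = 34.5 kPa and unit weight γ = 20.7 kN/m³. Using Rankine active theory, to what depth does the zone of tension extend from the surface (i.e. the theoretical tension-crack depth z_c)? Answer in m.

4.85 m

K_a = tan²(45° − 21.0°/2) = 0.4724; √K_a = 0.6873.
The active pressure is zero where K_a γ z = 2c√K_a, so z_c = 2c/(γ√K_a) = 2×34.5/(20.7×0.6873) = 4.850 m.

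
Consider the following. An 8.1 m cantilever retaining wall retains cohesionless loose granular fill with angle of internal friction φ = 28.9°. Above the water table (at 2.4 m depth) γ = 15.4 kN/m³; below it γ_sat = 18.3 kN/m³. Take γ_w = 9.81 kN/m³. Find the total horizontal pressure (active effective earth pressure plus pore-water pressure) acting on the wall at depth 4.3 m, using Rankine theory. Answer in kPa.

K_a = (1 − sin φ)/(1 + sin φ) = 0.3484.
γ' = 18.3 − 9.81 = 8.490 kN/m³.
Effective vertical stress at 4.3 m: σ'_v = 15.4×2.4 + 8.490×1.90 = 53.09 kPa.
σ'_h = K_a σ'_v = 0.3484 × 53.09 = 18.49 kPa; u = γ_w × 1.90 = 18.64 kPa.
Total σ_h = 18.49 + 18.64 = 37.13 kPa.

37.1 kPa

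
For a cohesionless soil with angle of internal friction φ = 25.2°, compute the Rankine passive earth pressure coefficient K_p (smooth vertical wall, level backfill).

2.48

K_p = (1 + sin φ)/(1 − sin φ) = tan²(45° + 25.2°/2) = 2.483.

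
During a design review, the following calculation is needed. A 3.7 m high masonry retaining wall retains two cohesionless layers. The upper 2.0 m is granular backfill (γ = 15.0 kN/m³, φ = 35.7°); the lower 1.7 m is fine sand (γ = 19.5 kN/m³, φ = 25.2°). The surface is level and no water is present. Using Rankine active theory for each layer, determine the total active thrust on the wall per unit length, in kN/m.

39.8 kN/m

K_a1 = tan²(45°−35.7°/2) = 0.2630; K_a2 = tan²(45°−25.2°/2) = 0.4027.
Layer 1: σ at base = K_a1 γ₁ h₁ = 7.890 kPa; P₁ = ½×7.890×2.0 = 7.890.
Layer 2: σ_v at top = γ₁h₁ = 30.00; σ_h top = K_a2×30.00 = 12.08; σ_h base = K_a2×(30.00+19.5×1.7) = 25.43.
P₂ = ½(12.08+25.43)×1.7 = 31.89. Total P_a = 7.890+31.89 = 39.78 kN/m.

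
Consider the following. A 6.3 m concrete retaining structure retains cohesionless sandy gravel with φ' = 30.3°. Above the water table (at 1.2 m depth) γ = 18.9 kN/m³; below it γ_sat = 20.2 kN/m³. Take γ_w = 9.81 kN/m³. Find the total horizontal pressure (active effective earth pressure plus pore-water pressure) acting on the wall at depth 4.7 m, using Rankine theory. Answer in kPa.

K_a = (1 − sin φ)/(1 + sin φ) = 0.3293.
γ' = 20.2 − 9.81 = 10.39 kN/m³.
Effective vertical stress at 4.7 m: σ'_v = 18.9×1.2 + 10.39×3.50 = 59.04 kPa.
σ'_h = K_a σ'_v = 0.3293 × 59.04 = 19.44 kPa; u = γ_w × 3.50 = 34.34 kPa.
Total σ_h = 19.44 + 34.34 = 53.78 kPa.

53.8 kPa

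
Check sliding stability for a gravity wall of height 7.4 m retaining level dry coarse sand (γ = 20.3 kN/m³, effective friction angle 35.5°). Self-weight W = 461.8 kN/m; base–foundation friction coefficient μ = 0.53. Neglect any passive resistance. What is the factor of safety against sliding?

K_a = tan²(45° − 35.5°/2) = 0.2653.
P_a = ½K_aγH² = 0.5×0.2653×20.3×7.4² = 147.4 kN/m, acting at H/3 = 2.467 m above the base.
FS_sliding = μW / P_a = 0.53×461.8 / 147.4 = 1.660.

1.66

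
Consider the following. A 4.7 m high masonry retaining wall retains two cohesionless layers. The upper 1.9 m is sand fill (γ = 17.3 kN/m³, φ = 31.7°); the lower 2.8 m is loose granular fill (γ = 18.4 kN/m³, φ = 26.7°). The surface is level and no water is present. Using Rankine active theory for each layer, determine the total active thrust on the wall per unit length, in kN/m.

72.1 kN/m

K_a1 = tan²(45°−31.7°/2) = 0.3111; K_a2 = tan²(45°−26.7°/2) = 0.3800.
Layer 1: σ at base = K_a1 γ₁ h₁ = 10.22 kPa; P₁ = ½×10.22×1.9 = 9.714.
Layer 2: σ_v at top = γ₁h₁ = 32.87; σ_h top = K_a2×32.87 = 12.49; σ_h base = K_a2×(32.87+18.4×2.8) = 32.06.
P₂ = ½(12.49+32.06)×2.8 = 62.38. Total P_a = 9.714+62.38 = 72.09 kN/m.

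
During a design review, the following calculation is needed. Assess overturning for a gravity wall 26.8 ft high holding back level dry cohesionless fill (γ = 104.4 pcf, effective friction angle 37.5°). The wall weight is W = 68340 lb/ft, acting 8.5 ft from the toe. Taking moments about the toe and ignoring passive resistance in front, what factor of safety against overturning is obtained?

K_a = tan²(45° − 37.5°/2) = 0.2432.
P_a = ½K_aγH² = 0.5×0.2432×104.4×26.8² = 9118 lb/ft, acting at H/3 = 8.933 ft above the base.
Overturning moment M_o = P_a × H/3 = 9118 × 8.933 = 81450.
Resisting moment M_r = W × 8.5 = 68340 × 8.5 = 580900.
FS_overturning = M_r/M_o = 580900/81450 = 7.132.

7.13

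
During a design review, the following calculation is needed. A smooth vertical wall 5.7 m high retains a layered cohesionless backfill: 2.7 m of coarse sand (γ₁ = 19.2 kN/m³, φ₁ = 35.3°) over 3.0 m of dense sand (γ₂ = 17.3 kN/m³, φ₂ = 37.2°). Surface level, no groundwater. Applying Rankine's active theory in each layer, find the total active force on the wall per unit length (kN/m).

K_a1 = tan²(45°−35.3°/2) = 0.2675; K_a2 = tan²(45°−37.2°/2) = 0.2464.
Layer 1: σ at base = K_a1 γ₁ h₁ = 13.87 kPa; P₁ = ½×13.87×2.7 = 18.72.
Layer 2: σ_v at top = γ₁h₁ = 51.84; σ_h top = K_a2×51.84 = 12.77; σ_h base = K_a2×(51.84+17.3×3.0) = 25.56.
P₂ = ½(12.77+25.56)×3.0 = 57.51. Total P_a = 18.72+57.51 = 76.23 kN/m.

76.2 kN/m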